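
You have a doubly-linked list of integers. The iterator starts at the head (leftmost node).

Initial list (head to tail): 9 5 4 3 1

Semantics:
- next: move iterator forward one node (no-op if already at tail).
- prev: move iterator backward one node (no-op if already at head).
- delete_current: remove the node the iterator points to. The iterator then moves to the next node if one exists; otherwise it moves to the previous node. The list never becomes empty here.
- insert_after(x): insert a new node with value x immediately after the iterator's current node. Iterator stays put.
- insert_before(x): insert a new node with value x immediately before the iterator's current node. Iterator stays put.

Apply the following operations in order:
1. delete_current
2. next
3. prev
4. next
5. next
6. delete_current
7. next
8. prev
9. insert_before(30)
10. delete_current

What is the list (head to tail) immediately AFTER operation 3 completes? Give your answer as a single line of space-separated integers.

After 1 (delete_current): list=[5, 4, 3, 1] cursor@5
After 2 (next): list=[5, 4, 3, 1] cursor@4
After 3 (prev): list=[5, 4, 3, 1] cursor@5

Answer: 5 4 3 1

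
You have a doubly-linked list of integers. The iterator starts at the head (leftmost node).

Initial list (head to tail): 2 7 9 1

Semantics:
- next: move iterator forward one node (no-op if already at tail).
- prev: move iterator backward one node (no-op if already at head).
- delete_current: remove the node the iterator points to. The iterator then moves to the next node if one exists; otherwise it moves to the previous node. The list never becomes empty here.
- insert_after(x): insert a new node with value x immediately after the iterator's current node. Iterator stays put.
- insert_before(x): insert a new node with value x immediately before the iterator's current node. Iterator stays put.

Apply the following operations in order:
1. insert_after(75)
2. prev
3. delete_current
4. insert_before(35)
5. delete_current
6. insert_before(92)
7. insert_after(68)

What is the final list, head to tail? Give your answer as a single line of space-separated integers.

Answer: 35 92 7 68 9 1

Derivation:
After 1 (insert_after(75)): list=[2, 75, 7, 9, 1] cursor@2
After 2 (prev): list=[2, 75, 7, 9, 1] cursor@2
After 3 (delete_current): list=[75, 7, 9, 1] cursor@75
After 4 (insert_before(35)): list=[35, 75, 7, 9, 1] cursor@75
After 5 (delete_current): list=[35, 7, 9, 1] cursor@7
After 6 (insert_before(92)): list=[35, 92, 7, 9, 1] cursor@7
After 7 (insert_after(68)): list=[35, 92, 7, 68, 9, 1] cursor@7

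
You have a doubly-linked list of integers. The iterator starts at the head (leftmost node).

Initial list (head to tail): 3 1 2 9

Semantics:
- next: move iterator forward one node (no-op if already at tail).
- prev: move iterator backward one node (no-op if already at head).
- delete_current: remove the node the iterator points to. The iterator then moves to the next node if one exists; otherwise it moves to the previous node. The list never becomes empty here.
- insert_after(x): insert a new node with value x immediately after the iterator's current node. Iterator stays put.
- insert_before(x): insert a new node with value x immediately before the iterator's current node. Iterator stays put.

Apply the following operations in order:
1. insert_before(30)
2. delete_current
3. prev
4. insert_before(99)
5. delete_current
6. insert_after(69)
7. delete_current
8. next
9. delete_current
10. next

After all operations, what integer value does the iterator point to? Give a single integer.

Answer: 9

Derivation:
After 1 (insert_before(30)): list=[30, 3, 1, 2, 9] cursor@3
After 2 (delete_current): list=[30, 1, 2, 9] cursor@1
After 3 (prev): list=[30, 1, 2, 9] cursor@30
After 4 (insert_before(99)): list=[99, 30, 1, 2, 9] cursor@30
After 5 (delete_current): list=[99, 1, 2, 9] cursor@1
After 6 (insert_after(69)): list=[99, 1, 69, 2, 9] cursor@1
After 7 (delete_current): list=[99, 69, 2, 9] cursor@69
After 8 (next): list=[99, 69, 2, 9] cursor@2
After 9 (delete_current): list=[99, 69, 9] cursor@9
After 10 (next): list=[99, 69, 9] cursor@9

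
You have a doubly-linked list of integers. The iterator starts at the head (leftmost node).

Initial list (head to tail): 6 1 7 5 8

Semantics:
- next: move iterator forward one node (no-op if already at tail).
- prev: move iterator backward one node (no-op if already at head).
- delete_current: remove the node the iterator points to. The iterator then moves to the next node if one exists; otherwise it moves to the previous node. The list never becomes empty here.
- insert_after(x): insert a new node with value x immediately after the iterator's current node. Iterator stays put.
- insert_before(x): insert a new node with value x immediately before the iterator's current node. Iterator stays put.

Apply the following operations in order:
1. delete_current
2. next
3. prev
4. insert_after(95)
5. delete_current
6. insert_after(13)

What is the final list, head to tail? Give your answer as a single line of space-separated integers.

After 1 (delete_current): list=[1, 7, 5, 8] cursor@1
After 2 (next): list=[1, 7, 5, 8] cursor@7
After 3 (prev): list=[1, 7, 5, 8] cursor@1
After 4 (insert_after(95)): list=[1, 95, 7, 5, 8] cursor@1
After 5 (delete_current): list=[95, 7, 5, 8] cursor@95
After 6 (insert_after(13)): list=[95, 13, 7, 5, 8] cursor@95

Answer: 95 13 7 5 8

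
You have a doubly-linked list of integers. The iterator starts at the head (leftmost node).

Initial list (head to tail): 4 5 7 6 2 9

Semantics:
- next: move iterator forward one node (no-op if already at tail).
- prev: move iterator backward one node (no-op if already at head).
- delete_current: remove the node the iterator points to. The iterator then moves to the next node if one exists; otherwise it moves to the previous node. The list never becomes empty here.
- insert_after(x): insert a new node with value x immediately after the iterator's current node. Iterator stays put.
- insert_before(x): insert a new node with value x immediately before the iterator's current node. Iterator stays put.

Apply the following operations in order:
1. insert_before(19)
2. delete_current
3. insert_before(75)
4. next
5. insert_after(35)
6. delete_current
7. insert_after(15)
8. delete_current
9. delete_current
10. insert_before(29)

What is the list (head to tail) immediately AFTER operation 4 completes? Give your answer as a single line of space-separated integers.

After 1 (insert_before(19)): list=[19, 4, 5, 7, 6, 2, 9] cursor@4
After 2 (delete_current): list=[19, 5, 7, 6, 2, 9] cursor@5
After 3 (insert_before(75)): list=[19, 75, 5, 7, 6, 2, 9] cursor@5
After 4 (next): list=[19, 75, 5, 7, 6, 2, 9] cursor@7

Answer: 19 75 5 7 6 2 9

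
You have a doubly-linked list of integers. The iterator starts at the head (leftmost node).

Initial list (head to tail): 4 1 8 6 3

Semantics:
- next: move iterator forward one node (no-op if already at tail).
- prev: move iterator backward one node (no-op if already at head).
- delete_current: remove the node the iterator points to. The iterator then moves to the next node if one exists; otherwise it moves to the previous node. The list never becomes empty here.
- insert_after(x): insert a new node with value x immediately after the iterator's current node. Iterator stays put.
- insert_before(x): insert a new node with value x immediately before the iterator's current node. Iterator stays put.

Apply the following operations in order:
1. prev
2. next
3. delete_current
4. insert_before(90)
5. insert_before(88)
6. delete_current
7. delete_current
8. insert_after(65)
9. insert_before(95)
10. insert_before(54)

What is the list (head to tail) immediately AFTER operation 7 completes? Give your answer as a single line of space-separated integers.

Answer: 4 90 88 3

Derivation:
After 1 (prev): list=[4, 1, 8, 6, 3] cursor@4
After 2 (next): list=[4, 1, 8, 6, 3] cursor@1
After 3 (delete_current): list=[4, 8, 6, 3] cursor@8
After 4 (insert_before(90)): list=[4, 90, 8, 6, 3] cursor@8
After 5 (insert_before(88)): list=[4, 90, 88, 8, 6, 3] cursor@8
After 6 (delete_current): list=[4, 90, 88, 6, 3] cursor@6
After 7 (delete_current): list=[4, 90, 88, 3] cursor@3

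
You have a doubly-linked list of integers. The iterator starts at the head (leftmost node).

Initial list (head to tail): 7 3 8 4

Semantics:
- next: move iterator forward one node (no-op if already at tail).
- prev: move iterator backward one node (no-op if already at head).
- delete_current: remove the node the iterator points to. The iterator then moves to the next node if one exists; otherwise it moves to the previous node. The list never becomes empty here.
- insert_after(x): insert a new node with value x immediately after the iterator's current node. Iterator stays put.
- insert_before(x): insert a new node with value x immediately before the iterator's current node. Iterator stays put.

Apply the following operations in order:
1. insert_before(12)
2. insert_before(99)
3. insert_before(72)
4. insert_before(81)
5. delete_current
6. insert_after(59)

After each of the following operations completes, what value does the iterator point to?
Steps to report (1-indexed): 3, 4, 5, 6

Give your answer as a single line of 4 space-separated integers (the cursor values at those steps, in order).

Answer: 7 7 3 3

Derivation:
After 1 (insert_before(12)): list=[12, 7, 3, 8, 4] cursor@7
After 2 (insert_before(99)): list=[12, 99, 7, 3, 8, 4] cursor@7
After 3 (insert_before(72)): list=[12, 99, 72, 7, 3, 8, 4] cursor@7
After 4 (insert_before(81)): list=[12, 99, 72, 81, 7, 3, 8, 4] cursor@7
After 5 (delete_current): list=[12, 99, 72, 81, 3, 8, 4] cursor@3
After 6 (insert_after(59)): list=[12, 99, 72, 81, 3, 59, 8, 4] cursor@3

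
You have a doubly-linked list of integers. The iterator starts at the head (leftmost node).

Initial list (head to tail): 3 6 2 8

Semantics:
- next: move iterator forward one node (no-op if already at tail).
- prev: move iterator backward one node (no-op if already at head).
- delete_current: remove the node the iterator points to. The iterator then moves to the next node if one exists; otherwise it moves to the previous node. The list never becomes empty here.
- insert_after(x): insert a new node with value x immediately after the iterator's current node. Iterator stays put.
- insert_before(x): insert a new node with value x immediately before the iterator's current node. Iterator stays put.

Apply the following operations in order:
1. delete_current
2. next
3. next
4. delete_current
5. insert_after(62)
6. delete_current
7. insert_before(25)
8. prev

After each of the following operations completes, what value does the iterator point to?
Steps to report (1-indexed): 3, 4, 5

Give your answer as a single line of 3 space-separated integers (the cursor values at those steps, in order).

After 1 (delete_current): list=[6, 2, 8] cursor@6
After 2 (next): list=[6, 2, 8] cursor@2
After 3 (next): list=[6, 2, 8] cursor@8
After 4 (delete_current): list=[6, 2] cursor@2
After 5 (insert_after(62)): list=[6, 2, 62] cursor@2
After 6 (delete_current): list=[6, 62] cursor@62
After 7 (insert_before(25)): list=[6, 25, 62] cursor@62
After 8 (prev): list=[6, 25, 62] cursor@25

Answer: 8 2 2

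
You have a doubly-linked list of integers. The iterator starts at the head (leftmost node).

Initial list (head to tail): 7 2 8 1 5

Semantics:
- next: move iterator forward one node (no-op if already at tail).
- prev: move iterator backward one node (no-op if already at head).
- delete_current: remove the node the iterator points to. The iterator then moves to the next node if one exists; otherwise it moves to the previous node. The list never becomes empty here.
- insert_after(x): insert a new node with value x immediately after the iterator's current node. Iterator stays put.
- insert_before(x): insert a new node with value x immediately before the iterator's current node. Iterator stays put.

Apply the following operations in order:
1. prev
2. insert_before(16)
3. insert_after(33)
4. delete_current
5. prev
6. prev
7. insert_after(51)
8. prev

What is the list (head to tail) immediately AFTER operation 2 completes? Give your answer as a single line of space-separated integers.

After 1 (prev): list=[7, 2, 8, 1, 5] cursor@7
After 2 (insert_before(16)): list=[16, 7, 2, 8, 1, 5] cursor@7

Answer: 16 7 2 8 1 5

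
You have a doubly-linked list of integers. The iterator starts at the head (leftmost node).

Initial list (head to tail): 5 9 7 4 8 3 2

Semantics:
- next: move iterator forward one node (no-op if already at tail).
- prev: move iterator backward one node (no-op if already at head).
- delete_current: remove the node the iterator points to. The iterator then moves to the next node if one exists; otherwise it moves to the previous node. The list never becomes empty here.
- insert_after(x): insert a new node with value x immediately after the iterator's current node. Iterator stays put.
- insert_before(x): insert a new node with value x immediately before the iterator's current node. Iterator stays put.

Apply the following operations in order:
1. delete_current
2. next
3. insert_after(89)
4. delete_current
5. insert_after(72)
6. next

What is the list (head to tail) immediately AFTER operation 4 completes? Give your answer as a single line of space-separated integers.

After 1 (delete_current): list=[9, 7, 4, 8, 3, 2] cursor@9
After 2 (next): list=[9, 7, 4, 8, 3, 2] cursor@7
After 3 (insert_after(89)): list=[9, 7, 89, 4, 8, 3, 2] cursor@7
After 4 (delete_current): list=[9, 89, 4, 8, 3, 2] cursor@89

Answer: 9 89 4 8 3 2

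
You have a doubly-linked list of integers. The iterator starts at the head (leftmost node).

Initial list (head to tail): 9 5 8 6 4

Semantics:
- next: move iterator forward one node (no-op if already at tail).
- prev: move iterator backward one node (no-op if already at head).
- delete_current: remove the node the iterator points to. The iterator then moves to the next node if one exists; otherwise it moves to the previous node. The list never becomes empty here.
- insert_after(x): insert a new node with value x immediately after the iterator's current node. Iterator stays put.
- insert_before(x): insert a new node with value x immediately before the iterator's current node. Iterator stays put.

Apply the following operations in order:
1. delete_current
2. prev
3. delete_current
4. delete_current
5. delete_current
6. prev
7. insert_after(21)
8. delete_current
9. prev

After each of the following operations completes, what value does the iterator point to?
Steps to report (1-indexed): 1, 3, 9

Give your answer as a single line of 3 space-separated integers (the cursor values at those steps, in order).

Answer: 5 8 21

Derivation:
After 1 (delete_current): list=[5, 8, 6, 4] cursor@5
After 2 (prev): list=[5, 8, 6, 4] cursor@5
After 3 (delete_current): list=[8, 6, 4] cursor@8
After 4 (delete_current): list=[6, 4] cursor@6
After 5 (delete_current): list=[4] cursor@4
After 6 (prev): list=[4] cursor@4
After 7 (insert_after(21)): list=[4, 21] cursor@4
After 8 (delete_current): list=[21] cursor@21
After 9 (prev): list=[21] cursor@21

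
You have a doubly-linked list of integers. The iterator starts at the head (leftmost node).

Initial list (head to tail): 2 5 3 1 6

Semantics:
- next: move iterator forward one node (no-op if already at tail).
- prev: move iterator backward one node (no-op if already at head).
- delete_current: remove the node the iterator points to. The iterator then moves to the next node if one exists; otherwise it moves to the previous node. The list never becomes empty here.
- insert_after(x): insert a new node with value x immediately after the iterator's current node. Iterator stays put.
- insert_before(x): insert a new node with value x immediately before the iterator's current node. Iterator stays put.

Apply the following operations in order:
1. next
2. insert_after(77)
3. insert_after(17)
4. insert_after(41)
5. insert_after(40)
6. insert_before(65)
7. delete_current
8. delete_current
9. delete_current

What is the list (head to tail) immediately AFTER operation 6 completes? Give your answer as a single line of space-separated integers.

Answer: 2 65 5 40 41 17 77 3 1 6

Derivation:
After 1 (next): list=[2, 5, 3, 1, 6] cursor@5
After 2 (insert_after(77)): list=[2, 5, 77, 3, 1, 6] cursor@5
After 3 (insert_after(17)): list=[2, 5, 17, 77, 3, 1, 6] cursor@5
After 4 (insert_after(41)): list=[2, 5, 41, 17, 77, 3, 1, 6] cursor@5
After 5 (insert_after(40)): list=[2, 5, 40, 41, 17, 77, 3, 1, 6] cursor@5
After 6 (insert_before(65)): list=[2, 65, 5, 40, 41, 17, 77, 3, 1, 6] cursor@5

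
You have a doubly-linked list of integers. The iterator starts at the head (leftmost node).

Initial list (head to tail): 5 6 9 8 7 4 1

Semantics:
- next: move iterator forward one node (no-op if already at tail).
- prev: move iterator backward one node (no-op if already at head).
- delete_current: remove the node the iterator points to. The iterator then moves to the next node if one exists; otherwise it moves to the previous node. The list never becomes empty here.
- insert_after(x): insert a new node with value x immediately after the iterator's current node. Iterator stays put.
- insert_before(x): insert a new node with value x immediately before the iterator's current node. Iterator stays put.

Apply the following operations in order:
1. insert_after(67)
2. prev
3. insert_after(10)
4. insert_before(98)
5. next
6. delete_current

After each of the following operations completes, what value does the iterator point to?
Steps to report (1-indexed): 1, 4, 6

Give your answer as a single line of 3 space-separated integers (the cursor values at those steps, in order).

After 1 (insert_after(67)): list=[5, 67, 6, 9, 8, 7, 4, 1] cursor@5
After 2 (prev): list=[5, 67, 6, 9, 8, 7, 4, 1] cursor@5
After 3 (insert_after(10)): list=[5, 10, 67, 6, 9, 8, 7, 4, 1] cursor@5
After 4 (insert_before(98)): list=[98, 5, 10, 67, 6, 9, 8, 7, 4, 1] cursor@5
After 5 (next): list=[98, 5, 10, 67, 6, 9, 8, 7, 4, 1] cursor@10
After 6 (delete_current): list=[98, 5, 67, 6, 9, 8, 7, 4, 1] cursor@67

Answer: 5 5 67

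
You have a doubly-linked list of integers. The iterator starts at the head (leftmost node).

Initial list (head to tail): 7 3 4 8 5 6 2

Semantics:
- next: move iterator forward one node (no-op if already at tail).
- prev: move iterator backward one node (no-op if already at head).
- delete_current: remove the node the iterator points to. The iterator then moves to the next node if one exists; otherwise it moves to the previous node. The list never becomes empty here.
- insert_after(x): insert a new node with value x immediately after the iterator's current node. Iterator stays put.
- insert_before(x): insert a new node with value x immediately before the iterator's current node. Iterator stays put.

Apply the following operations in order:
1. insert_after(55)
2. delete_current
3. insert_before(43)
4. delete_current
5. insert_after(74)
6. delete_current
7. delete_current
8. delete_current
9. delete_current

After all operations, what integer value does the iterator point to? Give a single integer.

Answer: 5

Derivation:
After 1 (insert_after(55)): list=[7, 55, 3, 4, 8, 5, 6, 2] cursor@7
After 2 (delete_current): list=[55, 3, 4, 8, 5, 6, 2] cursor@55
After 3 (insert_before(43)): list=[43, 55, 3, 4, 8, 5, 6, 2] cursor@55
After 4 (delete_current): list=[43, 3, 4, 8, 5, 6, 2] cursor@3
After 5 (insert_after(74)): list=[43, 3, 74, 4, 8, 5, 6, 2] cursor@3
After 6 (delete_current): list=[43, 74, 4, 8, 5, 6, 2] cursor@74
After 7 (delete_current): list=[43, 4, 8, 5, 6, 2] cursor@4
After 8 (delete_current): list=[43, 8, 5, 6, 2] cursor@8
After 9 (delete_current): list=[43, 5, 6, 2] cursor@5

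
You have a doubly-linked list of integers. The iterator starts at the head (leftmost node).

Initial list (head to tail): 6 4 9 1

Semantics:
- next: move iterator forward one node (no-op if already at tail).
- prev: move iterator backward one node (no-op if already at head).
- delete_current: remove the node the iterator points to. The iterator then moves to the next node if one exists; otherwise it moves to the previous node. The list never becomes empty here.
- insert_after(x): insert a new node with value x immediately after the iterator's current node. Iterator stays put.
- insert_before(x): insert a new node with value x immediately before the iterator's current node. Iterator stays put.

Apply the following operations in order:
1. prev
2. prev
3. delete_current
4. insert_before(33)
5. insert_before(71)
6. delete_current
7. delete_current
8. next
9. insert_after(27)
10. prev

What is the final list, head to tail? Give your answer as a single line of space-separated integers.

After 1 (prev): list=[6, 4, 9, 1] cursor@6
After 2 (prev): list=[6, 4, 9, 1] cursor@6
After 3 (delete_current): list=[4, 9, 1] cursor@4
After 4 (insert_before(33)): list=[33, 4, 9, 1] cursor@4
After 5 (insert_before(71)): list=[33, 71, 4, 9, 1] cursor@4
After 6 (delete_current): list=[33, 71, 9, 1] cursor@9
After 7 (delete_current): list=[33, 71, 1] cursor@1
After 8 (next): list=[33, 71, 1] cursor@1
After 9 (insert_after(27)): list=[33, 71, 1, 27] cursor@1
After 10 (prev): list=[33, 71, 1, 27] cursor@71

Answer: 33 71 1 27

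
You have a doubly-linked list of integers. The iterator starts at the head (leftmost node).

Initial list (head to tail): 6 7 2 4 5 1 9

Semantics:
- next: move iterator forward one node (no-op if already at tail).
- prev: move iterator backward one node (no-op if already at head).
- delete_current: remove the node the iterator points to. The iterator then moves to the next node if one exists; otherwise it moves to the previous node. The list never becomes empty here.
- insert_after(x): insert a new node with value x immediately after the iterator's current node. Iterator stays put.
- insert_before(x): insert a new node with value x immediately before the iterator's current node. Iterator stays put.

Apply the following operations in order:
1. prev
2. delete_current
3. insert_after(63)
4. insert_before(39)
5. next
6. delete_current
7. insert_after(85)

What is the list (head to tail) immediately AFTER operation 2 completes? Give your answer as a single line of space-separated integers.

After 1 (prev): list=[6, 7, 2, 4, 5, 1, 9] cursor@6
After 2 (delete_current): list=[7, 2, 4, 5, 1, 9] cursor@7

Answer: 7 2 4 5 1 9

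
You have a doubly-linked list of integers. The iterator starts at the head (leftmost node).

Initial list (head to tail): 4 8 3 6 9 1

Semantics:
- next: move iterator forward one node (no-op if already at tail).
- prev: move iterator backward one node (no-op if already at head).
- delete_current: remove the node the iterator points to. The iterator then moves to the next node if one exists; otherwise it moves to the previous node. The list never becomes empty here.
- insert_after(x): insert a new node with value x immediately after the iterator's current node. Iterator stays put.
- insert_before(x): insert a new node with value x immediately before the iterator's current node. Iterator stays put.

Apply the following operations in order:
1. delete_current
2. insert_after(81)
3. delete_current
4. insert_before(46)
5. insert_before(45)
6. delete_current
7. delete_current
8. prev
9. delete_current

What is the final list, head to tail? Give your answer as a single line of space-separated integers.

Answer: 46 6 9 1

Derivation:
After 1 (delete_current): list=[8, 3, 6, 9, 1] cursor@8
After 2 (insert_after(81)): list=[8, 81, 3, 6, 9, 1] cursor@8
After 3 (delete_current): list=[81, 3, 6, 9, 1] cursor@81
After 4 (insert_before(46)): list=[46, 81, 3, 6, 9, 1] cursor@81
After 5 (insert_before(45)): list=[46, 45, 81, 3, 6, 9, 1] cursor@81
After 6 (delete_current): list=[46, 45, 3, 6, 9, 1] cursor@3
After 7 (delete_current): list=[46, 45, 6, 9, 1] cursor@6
After 8 (prev): list=[46, 45, 6, 9, 1] cursor@45
After 9 (delete_current): list=[46, 6, 9, 1] cursor@6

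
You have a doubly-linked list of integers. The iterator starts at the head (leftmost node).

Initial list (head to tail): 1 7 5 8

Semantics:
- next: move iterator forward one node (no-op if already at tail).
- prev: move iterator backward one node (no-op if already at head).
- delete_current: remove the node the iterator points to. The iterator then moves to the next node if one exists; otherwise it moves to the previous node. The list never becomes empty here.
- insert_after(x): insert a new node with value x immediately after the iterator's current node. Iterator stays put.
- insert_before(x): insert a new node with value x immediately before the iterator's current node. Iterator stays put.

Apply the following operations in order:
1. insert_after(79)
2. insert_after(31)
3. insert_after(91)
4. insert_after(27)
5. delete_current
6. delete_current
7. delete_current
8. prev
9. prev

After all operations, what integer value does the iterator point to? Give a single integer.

After 1 (insert_after(79)): list=[1, 79, 7, 5, 8] cursor@1
After 2 (insert_after(31)): list=[1, 31, 79, 7, 5, 8] cursor@1
After 3 (insert_after(91)): list=[1, 91, 31, 79, 7, 5, 8] cursor@1
After 4 (insert_after(27)): list=[1, 27, 91, 31, 79, 7, 5, 8] cursor@1
After 5 (delete_current): list=[27, 91, 31, 79, 7, 5, 8] cursor@27
After 6 (delete_current): list=[91, 31, 79, 7, 5, 8] cursor@91
After 7 (delete_current): list=[31, 79, 7, 5, 8] cursor@31
After 8 (prev): list=[31, 79, 7, 5, 8] cursor@31
After 9 (prev): list=[31, 79, 7, 5, 8] cursor@31

Answer: 31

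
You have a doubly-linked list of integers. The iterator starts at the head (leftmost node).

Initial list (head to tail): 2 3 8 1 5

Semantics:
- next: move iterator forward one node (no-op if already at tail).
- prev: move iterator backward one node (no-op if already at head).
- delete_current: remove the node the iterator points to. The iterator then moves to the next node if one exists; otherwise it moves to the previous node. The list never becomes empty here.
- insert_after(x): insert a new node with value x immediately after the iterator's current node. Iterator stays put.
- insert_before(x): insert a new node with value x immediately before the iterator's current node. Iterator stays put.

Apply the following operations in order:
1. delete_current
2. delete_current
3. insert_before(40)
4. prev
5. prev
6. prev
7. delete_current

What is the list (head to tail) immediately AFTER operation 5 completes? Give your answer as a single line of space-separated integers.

Answer: 40 8 1 5

Derivation:
After 1 (delete_current): list=[3, 8, 1, 5] cursor@3
After 2 (delete_current): list=[8, 1, 5] cursor@8
After 3 (insert_before(40)): list=[40, 8, 1, 5] cursor@8
After 4 (prev): list=[40, 8, 1, 5] cursor@40
After 5 (prev): list=[40, 8, 1, 5] cursor@40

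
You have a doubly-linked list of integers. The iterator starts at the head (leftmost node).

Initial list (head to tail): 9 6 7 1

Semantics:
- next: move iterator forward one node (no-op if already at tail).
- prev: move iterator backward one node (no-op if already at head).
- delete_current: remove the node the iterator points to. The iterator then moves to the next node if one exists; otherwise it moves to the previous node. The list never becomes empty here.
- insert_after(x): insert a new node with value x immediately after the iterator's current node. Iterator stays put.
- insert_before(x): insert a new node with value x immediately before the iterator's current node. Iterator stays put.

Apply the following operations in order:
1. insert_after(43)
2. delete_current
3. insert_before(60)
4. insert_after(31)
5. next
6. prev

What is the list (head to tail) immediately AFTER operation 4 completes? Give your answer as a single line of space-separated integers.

Answer: 60 43 31 6 7 1

Derivation:
After 1 (insert_after(43)): list=[9, 43, 6, 7, 1] cursor@9
After 2 (delete_current): list=[43, 6, 7, 1] cursor@43
After 3 (insert_before(60)): list=[60, 43, 6, 7, 1] cursor@43
After 4 (insert_after(31)): list=[60, 43, 31, 6, 7, 1] cursor@43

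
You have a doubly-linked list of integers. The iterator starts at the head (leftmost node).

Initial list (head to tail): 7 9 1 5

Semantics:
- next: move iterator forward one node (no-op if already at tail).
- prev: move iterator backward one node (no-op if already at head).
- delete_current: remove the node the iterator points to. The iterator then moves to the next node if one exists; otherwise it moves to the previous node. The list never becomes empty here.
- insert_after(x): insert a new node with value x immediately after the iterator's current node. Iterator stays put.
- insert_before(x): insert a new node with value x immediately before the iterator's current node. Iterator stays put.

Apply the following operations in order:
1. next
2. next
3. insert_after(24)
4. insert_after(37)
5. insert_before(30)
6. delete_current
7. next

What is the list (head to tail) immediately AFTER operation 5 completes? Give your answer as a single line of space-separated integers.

After 1 (next): list=[7, 9, 1, 5] cursor@9
After 2 (next): list=[7, 9, 1, 5] cursor@1
After 3 (insert_after(24)): list=[7, 9, 1, 24, 5] cursor@1
After 4 (insert_after(37)): list=[7, 9, 1, 37, 24, 5] cursor@1
After 5 (insert_before(30)): list=[7, 9, 30, 1, 37, 24, 5] cursor@1

Answer: 7 9 30 1 37 24 5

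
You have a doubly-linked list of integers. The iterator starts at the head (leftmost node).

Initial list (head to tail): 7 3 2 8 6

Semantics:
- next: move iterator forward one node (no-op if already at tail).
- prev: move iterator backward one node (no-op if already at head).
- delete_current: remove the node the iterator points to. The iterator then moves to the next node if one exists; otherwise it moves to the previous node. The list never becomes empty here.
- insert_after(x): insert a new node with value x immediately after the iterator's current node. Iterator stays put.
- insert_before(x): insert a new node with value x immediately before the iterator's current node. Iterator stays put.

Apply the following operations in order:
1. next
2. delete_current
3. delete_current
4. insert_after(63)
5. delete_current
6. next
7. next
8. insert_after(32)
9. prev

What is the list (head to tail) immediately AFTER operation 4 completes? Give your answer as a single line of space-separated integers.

Answer: 7 8 63 6

Derivation:
After 1 (next): list=[7, 3, 2, 8, 6] cursor@3
After 2 (delete_current): list=[7, 2, 8, 6] cursor@2
After 3 (delete_current): list=[7, 8, 6] cursor@8
After 4 (insert_after(63)): list=[7, 8, 63, 6] cursor@8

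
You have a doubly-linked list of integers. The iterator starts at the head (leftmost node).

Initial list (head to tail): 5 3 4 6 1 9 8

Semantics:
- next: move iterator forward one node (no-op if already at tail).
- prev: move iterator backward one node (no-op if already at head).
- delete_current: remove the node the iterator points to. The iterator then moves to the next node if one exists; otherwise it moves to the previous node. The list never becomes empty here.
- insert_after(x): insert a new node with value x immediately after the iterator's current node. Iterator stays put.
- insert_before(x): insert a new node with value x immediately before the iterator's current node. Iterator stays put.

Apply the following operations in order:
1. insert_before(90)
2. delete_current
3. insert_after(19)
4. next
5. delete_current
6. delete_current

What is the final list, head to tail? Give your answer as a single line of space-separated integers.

After 1 (insert_before(90)): list=[90, 5, 3, 4, 6, 1, 9, 8] cursor@5
After 2 (delete_current): list=[90, 3, 4, 6, 1, 9, 8] cursor@3
After 3 (insert_after(19)): list=[90, 3, 19, 4, 6, 1, 9, 8] cursor@3
After 4 (next): list=[90, 3, 19, 4, 6, 1, 9, 8] cursor@19
After 5 (delete_current): list=[90, 3, 4, 6, 1, 9, 8] cursor@4
After 6 (delete_current): list=[90, 3, 6, 1, 9, 8] cursor@6

Answer: 90 3 6 1 9 8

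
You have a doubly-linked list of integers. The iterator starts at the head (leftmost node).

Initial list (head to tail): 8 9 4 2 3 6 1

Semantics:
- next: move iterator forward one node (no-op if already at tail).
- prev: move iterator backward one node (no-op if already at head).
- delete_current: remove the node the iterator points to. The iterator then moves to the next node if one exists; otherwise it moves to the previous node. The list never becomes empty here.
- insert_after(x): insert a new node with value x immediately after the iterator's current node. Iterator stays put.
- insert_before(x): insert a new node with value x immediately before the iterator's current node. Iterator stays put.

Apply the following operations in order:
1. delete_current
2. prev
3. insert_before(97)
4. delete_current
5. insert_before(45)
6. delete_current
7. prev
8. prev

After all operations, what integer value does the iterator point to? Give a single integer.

Answer: 97

Derivation:
After 1 (delete_current): list=[9, 4, 2, 3, 6, 1] cursor@9
After 2 (prev): list=[9, 4, 2, 3, 6, 1] cursor@9
After 3 (insert_before(97)): list=[97, 9, 4, 2, 3, 6, 1] cursor@9
After 4 (delete_current): list=[97, 4, 2, 3, 6, 1] cursor@4
After 5 (insert_before(45)): list=[97, 45, 4, 2, 3, 6, 1] cursor@4
After 6 (delete_current): list=[97, 45, 2, 3, 6, 1] cursor@2
After 7 (prev): list=[97, 45, 2, 3, 6, 1] cursor@45
After 8 (prev): list=[97, 45, 2, 3, 6, 1] cursor@97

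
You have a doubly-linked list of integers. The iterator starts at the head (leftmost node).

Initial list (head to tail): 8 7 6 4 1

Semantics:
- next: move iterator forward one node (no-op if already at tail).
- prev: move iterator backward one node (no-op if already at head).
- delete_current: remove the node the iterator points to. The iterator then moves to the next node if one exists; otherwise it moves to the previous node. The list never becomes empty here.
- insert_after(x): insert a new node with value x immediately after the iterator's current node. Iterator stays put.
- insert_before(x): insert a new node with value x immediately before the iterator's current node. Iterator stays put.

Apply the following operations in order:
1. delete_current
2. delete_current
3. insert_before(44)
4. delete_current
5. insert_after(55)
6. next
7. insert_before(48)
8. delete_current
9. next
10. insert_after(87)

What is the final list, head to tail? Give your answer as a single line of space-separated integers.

Answer: 44 4 48 1 87

Derivation:
After 1 (delete_current): list=[7, 6, 4, 1] cursor@7
After 2 (delete_current): list=[6, 4, 1] cursor@6
After 3 (insert_before(44)): list=[44, 6, 4, 1] cursor@6
After 4 (delete_current): list=[44, 4, 1] cursor@4
After 5 (insert_after(55)): list=[44, 4, 55, 1] cursor@4
After 6 (next): list=[44, 4, 55, 1] cursor@55
After 7 (insert_before(48)): list=[44, 4, 48, 55, 1] cursor@55
After 8 (delete_current): list=[44, 4, 48, 1] cursor@1
After 9 (next): list=[44, 4, 48, 1] cursor@1
After 10 (insert_after(87)): list=[44, 4, 48, 1, 87] cursor@1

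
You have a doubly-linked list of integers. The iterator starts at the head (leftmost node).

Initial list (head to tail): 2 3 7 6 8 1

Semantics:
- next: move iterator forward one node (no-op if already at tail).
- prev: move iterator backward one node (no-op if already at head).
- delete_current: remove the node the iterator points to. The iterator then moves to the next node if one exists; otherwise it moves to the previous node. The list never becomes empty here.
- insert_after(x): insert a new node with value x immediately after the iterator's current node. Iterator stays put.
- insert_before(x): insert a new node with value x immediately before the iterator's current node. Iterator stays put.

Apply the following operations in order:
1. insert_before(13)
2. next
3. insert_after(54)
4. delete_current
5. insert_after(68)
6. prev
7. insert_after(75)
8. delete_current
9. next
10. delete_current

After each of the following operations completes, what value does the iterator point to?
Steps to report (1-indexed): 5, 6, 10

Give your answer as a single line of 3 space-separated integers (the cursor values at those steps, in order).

After 1 (insert_before(13)): list=[13, 2, 3, 7, 6, 8, 1] cursor@2
After 2 (next): list=[13, 2, 3, 7, 6, 8, 1] cursor@3
After 3 (insert_after(54)): list=[13, 2, 3, 54, 7, 6, 8, 1] cursor@3
After 4 (delete_current): list=[13, 2, 54, 7, 6, 8, 1] cursor@54
After 5 (insert_after(68)): list=[13, 2, 54, 68, 7, 6, 8, 1] cursor@54
After 6 (prev): list=[13, 2, 54, 68, 7, 6, 8, 1] cursor@2
After 7 (insert_after(75)): list=[13, 2, 75, 54, 68, 7, 6, 8, 1] cursor@2
After 8 (delete_current): list=[13, 75, 54, 68, 7, 6, 8, 1] cursor@75
After 9 (next): list=[13, 75, 54, 68, 7, 6, 8, 1] cursor@54
After 10 (delete_current): list=[13, 75, 68, 7, 6, 8, 1] cursor@68

Answer: 54 2 68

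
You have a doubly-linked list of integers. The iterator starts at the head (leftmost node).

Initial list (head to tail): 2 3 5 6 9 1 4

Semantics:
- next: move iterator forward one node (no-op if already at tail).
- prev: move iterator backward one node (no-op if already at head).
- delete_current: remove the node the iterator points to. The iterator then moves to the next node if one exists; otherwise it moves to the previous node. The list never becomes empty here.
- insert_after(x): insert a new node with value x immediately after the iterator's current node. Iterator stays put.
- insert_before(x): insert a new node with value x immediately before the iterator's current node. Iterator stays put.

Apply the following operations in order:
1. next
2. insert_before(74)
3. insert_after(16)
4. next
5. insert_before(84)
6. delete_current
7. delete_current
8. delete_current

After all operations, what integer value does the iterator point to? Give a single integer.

After 1 (next): list=[2, 3, 5, 6, 9, 1, 4] cursor@3
After 2 (insert_before(74)): list=[2, 74, 3, 5, 6, 9, 1, 4] cursor@3
After 3 (insert_after(16)): list=[2, 74, 3, 16, 5, 6, 9, 1, 4] cursor@3
After 4 (next): list=[2, 74, 3, 16, 5, 6, 9, 1, 4] cursor@16
After 5 (insert_before(84)): list=[2, 74, 3, 84, 16, 5, 6, 9, 1, 4] cursor@16
After 6 (delete_current): list=[2, 74, 3, 84, 5, 6, 9, 1, 4] cursor@5
After 7 (delete_current): list=[2, 74, 3, 84, 6, 9, 1, 4] cursor@6
After 8 (delete_current): list=[2, 74, 3, 84, 9, 1, 4] cursor@9

Answer: 9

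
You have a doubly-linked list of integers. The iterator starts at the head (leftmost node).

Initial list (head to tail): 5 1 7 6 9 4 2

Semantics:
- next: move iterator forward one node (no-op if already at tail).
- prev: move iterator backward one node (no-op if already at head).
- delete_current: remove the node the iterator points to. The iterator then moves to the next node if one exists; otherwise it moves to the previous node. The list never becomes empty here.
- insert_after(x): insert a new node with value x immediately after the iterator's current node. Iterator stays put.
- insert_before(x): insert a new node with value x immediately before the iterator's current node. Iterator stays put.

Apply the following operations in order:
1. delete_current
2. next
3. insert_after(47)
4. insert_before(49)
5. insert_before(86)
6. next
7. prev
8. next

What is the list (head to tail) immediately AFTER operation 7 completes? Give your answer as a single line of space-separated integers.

Answer: 1 49 86 7 47 6 9 4 2

Derivation:
After 1 (delete_current): list=[1, 7, 6, 9, 4, 2] cursor@1
After 2 (next): list=[1, 7, 6, 9, 4, 2] cursor@7
After 3 (insert_after(47)): list=[1, 7, 47, 6, 9, 4, 2] cursor@7
After 4 (insert_before(49)): list=[1, 49, 7, 47, 6, 9, 4, 2] cursor@7
After 5 (insert_before(86)): list=[1, 49, 86, 7, 47, 6, 9, 4, 2] cursor@7
After 6 (next): list=[1, 49, 86, 7, 47, 6, 9, 4, 2] cursor@47
After 7 (prev): list=[1, 49, 86, 7, 47, 6, 9, 4, 2] cursor@7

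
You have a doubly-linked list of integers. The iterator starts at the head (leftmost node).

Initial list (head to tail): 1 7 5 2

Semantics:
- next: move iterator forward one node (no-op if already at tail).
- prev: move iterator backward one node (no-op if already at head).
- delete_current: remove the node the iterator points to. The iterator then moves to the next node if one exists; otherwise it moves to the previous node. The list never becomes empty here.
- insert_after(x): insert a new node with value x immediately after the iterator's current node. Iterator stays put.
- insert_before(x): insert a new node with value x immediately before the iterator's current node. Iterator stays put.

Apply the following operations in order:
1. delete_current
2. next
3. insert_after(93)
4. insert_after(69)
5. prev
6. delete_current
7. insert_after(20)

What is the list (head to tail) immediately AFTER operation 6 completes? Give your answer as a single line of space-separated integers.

After 1 (delete_current): list=[7, 5, 2] cursor@7
After 2 (next): list=[7, 5, 2] cursor@5
After 3 (insert_after(93)): list=[7, 5, 93, 2] cursor@5
After 4 (insert_after(69)): list=[7, 5, 69, 93, 2] cursor@5
After 5 (prev): list=[7, 5, 69, 93, 2] cursor@7
After 6 (delete_current): list=[5, 69, 93, 2] cursor@5

Answer: 5 69 93 2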